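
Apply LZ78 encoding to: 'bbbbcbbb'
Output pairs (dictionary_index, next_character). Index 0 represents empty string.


LZ78 encoding steps:
Dictionary: {0: ''}
Step 1: w='' (idx 0), next='b' -> output (0, 'b'), add 'b' as idx 1
Step 2: w='b' (idx 1), next='b' -> output (1, 'b'), add 'bb' as idx 2
Step 3: w='b' (idx 1), next='c' -> output (1, 'c'), add 'bc' as idx 3
Step 4: w='bb' (idx 2), next='b' -> output (2, 'b'), add 'bbb' as idx 4


Encoded: [(0, 'b'), (1, 'b'), (1, 'c'), (2, 'b')]


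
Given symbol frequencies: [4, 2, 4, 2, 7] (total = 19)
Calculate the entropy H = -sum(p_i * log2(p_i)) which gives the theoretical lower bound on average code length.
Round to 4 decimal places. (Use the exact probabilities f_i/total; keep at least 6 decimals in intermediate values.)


Per-symbol terms -p_i * log2(p_i) with p_i = f_i/19:
  p = 4/19 = 0.210526: log2(p) = -2.247928, -p*log2(p) = 0.473248
  p = 2/19 = 0.105263: log2(p) = -3.247928, -p*log2(p) = 0.341887
  p = 4/19 = 0.210526: log2(p) = -2.247928, -p*log2(p) = 0.473248
  p = 2/19 = 0.105263: log2(p) = -3.247928, -p*log2(p) = 0.341887
  p = 7/19 = 0.368421: log2(p) = -1.440573, -p*log2(p) = 0.530737
H = 0.473248 + 0.341887 + 0.473248 + 0.341887 + 0.530737 = 2.161007

H = 2.161 bits/symbol


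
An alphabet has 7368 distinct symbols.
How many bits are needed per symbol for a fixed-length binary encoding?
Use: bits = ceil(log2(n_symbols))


log2(7368) = 12.8471
Bracket: 2^12 = 4096 < 7368 <= 2^13 = 8192
So ceil(log2(7368)) = 13

bits = ceil(log2(7368)) = ceil(12.8471) = 13 bits


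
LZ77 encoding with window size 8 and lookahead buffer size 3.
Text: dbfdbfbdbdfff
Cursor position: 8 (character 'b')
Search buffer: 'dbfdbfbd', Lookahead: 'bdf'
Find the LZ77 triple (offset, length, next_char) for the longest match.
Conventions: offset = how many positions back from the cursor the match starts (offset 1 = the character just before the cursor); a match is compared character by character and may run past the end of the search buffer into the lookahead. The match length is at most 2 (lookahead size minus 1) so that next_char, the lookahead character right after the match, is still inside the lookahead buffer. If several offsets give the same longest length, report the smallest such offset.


Try each offset into the search buffer:
  offset=1 (pos 7, char 'd'): match length 0
  offset=2 (pos 6, char 'b'): match length 2
  offset=3 (pos 5, char 'f'): match length 0
  offset=4 (pos 4, char 'b'): match length 1
  offset=5 (pos 3, char 'd'): match length 0
  offset=6 (pos 2, char 'f'): match length 0
  offset=7 (pos 1, char 'b'): match length 1
  offset=8 (pos 0, char 'd'): match length 0
Longest match has length 2 at offset 2.
next_char = character at position 8 + 2 = 10 -> 'f'

Best match: offset=2, length=2 (matching 'bd' starting at position 6)
LZ77 triple: (2, 2, 'f')


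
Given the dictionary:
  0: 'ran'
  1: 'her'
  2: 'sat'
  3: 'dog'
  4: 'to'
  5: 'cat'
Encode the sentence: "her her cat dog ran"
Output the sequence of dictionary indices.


Look up each word in the dictionary:
  'her' -> 1
  'her' -> 1
  'cat' -> 5
  'dog' -> 3
  'ran' -> 0

Encoded: [1, 1, 5, 3, 0]


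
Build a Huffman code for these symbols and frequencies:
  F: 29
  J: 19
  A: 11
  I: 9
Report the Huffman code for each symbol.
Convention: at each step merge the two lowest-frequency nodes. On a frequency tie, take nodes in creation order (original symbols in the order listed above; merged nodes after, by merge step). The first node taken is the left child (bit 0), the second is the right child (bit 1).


Huffman tree construction:
Step 1: Merge I(9) + A(11) = 20
Step 2: Merge J(19) + (I+A)(20) = 39
Step 3: Merge F(29) + (J+(I+A))(39) = 68
Read each symbol's code off the tree from the root (left child = 0, right child = 1).

Codes:
  F: 0 (length 1)
  J: 10 (length 2)
  A: 111 (length 3)
  I: 110 (length 3)
Average code length: 127/68 = 1.8676 bits/symbol


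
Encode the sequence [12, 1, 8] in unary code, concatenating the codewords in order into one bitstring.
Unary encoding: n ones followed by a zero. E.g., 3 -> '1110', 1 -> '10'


Encode each number as n ones followed by a terminating 0:
  12 -> 1111111111110 (13 bits)
  1 -> 10 (2 bits)
  8 -> 111111110 (9 bits)
Total length = 13 + 2 + 9 = 24 bits.

Unary([12, 1, 8]) = 111111111111010111111110 (24 bits)


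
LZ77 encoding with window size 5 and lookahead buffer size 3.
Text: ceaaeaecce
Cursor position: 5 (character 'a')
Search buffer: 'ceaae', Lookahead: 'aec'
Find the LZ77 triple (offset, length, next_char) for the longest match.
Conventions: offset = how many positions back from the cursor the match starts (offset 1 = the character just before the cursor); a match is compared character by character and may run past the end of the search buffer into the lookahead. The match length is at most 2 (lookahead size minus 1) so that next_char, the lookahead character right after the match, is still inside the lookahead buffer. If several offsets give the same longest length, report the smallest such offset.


Try each offset into the search buffer:
  offset=1 (pos 4, char 'e'): match length 0
  offset=2 (pos 3, char 'a'): match length 2
  offset=3 (pos 2, char 'a'): match length 1
  offset=4 (pos 1, char 'e'): match length 0
  offset=5 (pos 0, char 'c'): match length 0
Longest match has length 2 at offset 2.
next_char = character at position 5 + 2 = 7 -> 'c'

Best match: offset=2, length=2 (matching 'ae' starting at position 3)
LZ77 triple: (2, 2, 'c')


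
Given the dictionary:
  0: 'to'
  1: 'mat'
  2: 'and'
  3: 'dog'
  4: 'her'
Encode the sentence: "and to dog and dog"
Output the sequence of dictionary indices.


Look up each word in the dictionary:
  'and' -> 2
  'to' -> 0
  'dog' -> 3
  'and' -> 2
  'dog' -> 3

Encoded: [2, 0, 3, 2, 3]


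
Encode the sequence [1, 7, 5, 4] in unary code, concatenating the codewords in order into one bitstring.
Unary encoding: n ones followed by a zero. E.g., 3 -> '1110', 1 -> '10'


Encode each number as n ones followed by a terminating 0:
  1 -> 10 (2 bits)
  7 -> 11111110 (8 bits)
  5 -> 111110 (6 bits)
  4 -> 11110 (5 bits)
Total length = 2 + 8 + 6 + 5 = 21 bits.

Unary([1, 7, 5, 4]) = 101111111011111011110 (21 bits)


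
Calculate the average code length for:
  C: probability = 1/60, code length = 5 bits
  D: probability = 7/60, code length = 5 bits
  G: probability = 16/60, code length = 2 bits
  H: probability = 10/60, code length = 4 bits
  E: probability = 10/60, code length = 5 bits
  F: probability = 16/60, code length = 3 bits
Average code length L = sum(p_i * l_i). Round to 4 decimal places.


Weighted contributions p_i * l_i:
  C: (1/60) * 5 = 5/60
  D: (7/60) * 5 = 35/60
  G: (16/60) * 2 = 32/60
  H: (10/60) * 4 = 40/60
  E: (10/60) * 5 = 50/60
  F: (16/60) * 3 = 48/60
Sum = (5 + 35 + 32 + 40 + 50 + 48)/60 = 210/60

L = 210/60 = 3.5000 bits/symbol


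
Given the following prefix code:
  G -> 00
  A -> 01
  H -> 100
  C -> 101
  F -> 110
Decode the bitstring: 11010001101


Decoding step by step:
Bits 110 -> F
Bits 100 -> H
Bits 01 -> A
Bits 101 -> C


Decoded message: FHAC


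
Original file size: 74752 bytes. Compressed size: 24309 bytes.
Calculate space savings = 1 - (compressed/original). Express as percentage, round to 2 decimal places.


ratio = compressed/original = 24309/74752 = 0.325195
savings = 1 - ratio = 1 - 0.325195 = 0.674805
as a percentage: 0.674805 * 100 = 67.48%

Space savings = 1 - 24309/74752 = 67.48%


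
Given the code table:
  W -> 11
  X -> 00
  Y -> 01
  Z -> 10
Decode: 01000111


Decoding:
01 -> Y
00 -> X
01 -> Y
11 -> W


Result: YXYW


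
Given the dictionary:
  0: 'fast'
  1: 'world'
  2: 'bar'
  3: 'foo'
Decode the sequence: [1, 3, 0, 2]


Look up each index in the dictionary:
  1 -> 'world'
  3 -> 'foo'
  0 -> 'fast'
  2 -> 'bar'

Decoded: "world foo fast bar"


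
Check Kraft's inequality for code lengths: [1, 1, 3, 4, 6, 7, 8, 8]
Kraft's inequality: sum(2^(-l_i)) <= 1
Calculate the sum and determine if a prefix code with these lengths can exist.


Sum = 2^(-1) + 2^(-1) + 2^(-3) + 2^(-4) + 2^(-6) + 2^(-7) + 2^(-8) + 2^(-8)
    = 0.5 + 0.5 + 0.125 + 0.0625 + 0.015625 + 0.0078125 + 0.00390625 + 0.00390625
    = 312/256 = 1.21875
Since 1.21875 > 1, Kraft's inequality is NOT satisfied.
A prefix code with these lengths CANNOT exist.

Kraft sum = 1.21875. Not satisfied.


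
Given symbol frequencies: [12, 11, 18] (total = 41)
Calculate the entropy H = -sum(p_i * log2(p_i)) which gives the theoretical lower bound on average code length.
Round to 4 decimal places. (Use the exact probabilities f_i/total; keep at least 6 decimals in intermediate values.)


Per-symbol terms -p_i * log2(p_i) with p_i = f_i/41:
  p = 12/41 = 0.292683: log2(p) = -1.772590, -p*log2(p) = 0.518807
  p = 11/41 = 0.268293: log2(p) = -1.898120, -p*log2(p) = 0.509252
  p = 18/41 = 0.439024: log2(p) = -1.187627, -p*log2(p) = 0.521397
H = 0.518807 + 0.509252 + 0.521397 = 1.549456

H = 1.5495 bits/symbol


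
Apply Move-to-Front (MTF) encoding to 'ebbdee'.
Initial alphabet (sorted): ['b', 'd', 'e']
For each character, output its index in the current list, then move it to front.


MTF encoding:
'e': index 2 in ['b', 'd', 'e'] -> ['e', 'b', 'd']
'b': index 1 in ['e', 'b', 'd'] -> ['b', 'e', 'd']
'b': index 0 in ['b', 'e', 'd'] -> ['b', 'e', 'd']
'd': index 2 in ['b', 'e', 'd'] -> ['d', 'b', 'e']
'e': index 2 in ['d', 'b', 'e'] -> ['e', 'd', 'b']
'e': index 0 in ['e', 'd', 'b'] -> ['e', 'd', 'b']


Output: [2, 1, 0, 2, 2, 0]


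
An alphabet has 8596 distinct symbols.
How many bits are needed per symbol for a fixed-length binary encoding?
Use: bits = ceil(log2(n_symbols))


log2(8596) = 13.0694
Bracket: 2^13 = 8192 < 8596 <= 2^14 = 16384
So ceil(log2(8596)) = 14

bits = ceil(log2(8596)) = ceil(13.0694) = 14 bits


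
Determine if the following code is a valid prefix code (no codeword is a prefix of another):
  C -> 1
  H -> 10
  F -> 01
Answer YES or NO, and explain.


Checking each pair (does one codeword prefix another?):
  C='1' vs H='10': prefix -- VIOLATION

NO -- this is NOT a valid prefix code. C (1) is a prefix of H (10).


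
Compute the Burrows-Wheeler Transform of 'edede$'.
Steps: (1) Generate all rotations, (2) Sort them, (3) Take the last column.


Rotations (sorted):
  0: $edede -> last char: e
  1: de$ede -> last char: e
  2: dede$e -> last char: e
  3: e$eded -> last char: d
  4: ede$ed -> last char: d
  5: edede$ -> last char: $


BWT = eeedd$


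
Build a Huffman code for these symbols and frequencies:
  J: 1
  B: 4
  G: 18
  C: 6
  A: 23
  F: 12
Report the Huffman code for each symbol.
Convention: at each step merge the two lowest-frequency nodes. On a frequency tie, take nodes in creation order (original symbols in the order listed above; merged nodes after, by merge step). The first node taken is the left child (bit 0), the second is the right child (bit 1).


Huffman tree construction:
Step 1: Merge J(1) + B(4) = 5
Step 2: Merge (J+B)(5) + C(6) = 11
Step 3: Merge ((J+B)+C)(11) + F(12) = 23
Step 4: Merge G(18) + A(23) = 41
Step 5: Merge (((J+B)+C)+F)(23) + (G+A)(41) = 64
Read each symbol's code off the tree from the root (left child = 0, right child = 1).

Codes:
  J: 0000 (length 4)
  B: 0001 (length 4)
  G: 10 (length 2)
  C: 001 (length 3)
  A: 11 (length 2)
  F: 01 (length 2)
Average code length: 144/64 = 2.2500 bits/symbol


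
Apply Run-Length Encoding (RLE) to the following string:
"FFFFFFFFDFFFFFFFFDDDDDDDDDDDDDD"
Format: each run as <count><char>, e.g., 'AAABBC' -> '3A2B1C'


Scanning runs left to right:
  i=0: run of 'F' x 8 -> '8F'
  i=8: run of 'D' x 1 -> '1D'
  i=9: run of 'F' x 8 -> '8F'
  i=17: run of 'D' x 14 -> '14D'

RLE = 8F1D8F14D


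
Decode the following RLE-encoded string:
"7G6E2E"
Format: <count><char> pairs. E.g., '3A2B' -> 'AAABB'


Expanding each <count><char> pair:
  7G -> 'GGGGGGG'
  6E -> 'EEEEEE'
  2E -> 'EE'

Decoded = GGGGGGGEEEEEEEE


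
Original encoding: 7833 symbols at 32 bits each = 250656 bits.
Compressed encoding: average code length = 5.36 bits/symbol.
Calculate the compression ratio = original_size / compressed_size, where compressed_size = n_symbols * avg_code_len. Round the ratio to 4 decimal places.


original_size = n_symbols * orig_bits = 7833 * 32 = 250656 bits
compressed_size = n_symbols * avg_code_len = 7833 * 5.36 = 41984.88 bits
ratio = original_size / compressed_size = 250656 / 41984.88 = 5.9701

Compression ratio = 5.9701


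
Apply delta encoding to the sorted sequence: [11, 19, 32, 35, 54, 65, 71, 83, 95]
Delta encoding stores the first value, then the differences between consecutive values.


First value: 11
Deltas:
  19 - 11 = 8
  32 - 19 = 13
  35 - 32 = 3
  54 - 35 = 19
  65 - 54 = 11
  71 - 65 = 6
  83 - 71 = 12
  95 - 83 = 12


Delta encoded: [11, 8, 13, 3, 19, 11, 6, 12, 12]


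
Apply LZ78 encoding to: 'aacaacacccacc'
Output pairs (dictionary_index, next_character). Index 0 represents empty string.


LZ78 encoding steps:
Dictionary: {0: ''}
Step 1: w='' (idx 0), next='a' -> output (0, 'a'), add 'a' as idx 1
Step 2: w='a' (idx 1), next='c' -> output (1, 'c'), add 'ac' as idx 2
Step 3: w='a' (idx 1), next='a' -> output (1, 'a'), add 'aa' as idx 3
Step 4: w='' (idx 0), next='c' -> output (0, 'c'), add 'c' as idx 4
Step 5: w='ac' (idx 2), next='c' -> output (2, 'c'), add 'acc' as idx 5
Step 6: w='c' (idx 4), next='a' -> output (4, 'a'), add 'ca' as idx 6
Step 7: w='c' (idx 4), next='c' -> output (4, 'c'), add 'cc' as idx 7


Encoded: [(0, 'a'), (1, 'c'), (1, 'a'), (0, 'c'), (2, 'c'), (4, 'a'), (4, 'c')]


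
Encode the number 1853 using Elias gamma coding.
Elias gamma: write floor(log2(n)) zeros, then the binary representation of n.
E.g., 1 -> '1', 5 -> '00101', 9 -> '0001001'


num_bits = floor(log2(1853)) + 1 = 11
leading_zeros = num_bits - 1 = 10
binary(1853) = 11100111101

Elias gamma(1853) = '0000000000' + '11100111101' = 000000000011100111101 (21 bits)


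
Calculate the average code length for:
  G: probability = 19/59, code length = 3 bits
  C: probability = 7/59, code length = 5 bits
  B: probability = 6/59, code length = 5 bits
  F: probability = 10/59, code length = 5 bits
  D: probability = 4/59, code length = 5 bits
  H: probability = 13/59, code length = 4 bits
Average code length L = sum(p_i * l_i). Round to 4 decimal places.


Weighted contributions p_i * l_i:
  G: (19/59) * 3 = 57/59
  C: (7/59) * 5 = 35/59
  B: (6/59) * 5 = 30/59
  F: (10/59) * 5 = 50/59
  D: (4/59) * 5 = 20/59
  H: (13/59) * 4 = 52/59
Sum = (57 + 35 + 30 + 50 + 20 + 52)/59 = 244/59

L = 244/59 = 4.1356 bits/symbol


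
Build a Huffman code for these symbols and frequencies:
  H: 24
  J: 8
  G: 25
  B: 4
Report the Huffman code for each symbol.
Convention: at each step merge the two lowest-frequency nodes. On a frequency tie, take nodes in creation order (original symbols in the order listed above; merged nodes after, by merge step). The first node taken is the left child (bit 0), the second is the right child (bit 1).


Huffman tree construction:
Step 1: Merge B(4) + J(8) = 12
Step 2: Merge (B+J)(12) + H(24) = 36
Step 3: Merge G(25) + ((B+J)+H)(36) = 61
Read each symbol's code off the tree from the root (left child = 0, right child = 1).

Codes:
  H: 11 (length 2)
  J: 101 (length 3)
  G: 0 (length 1)
  B: 100 (length 3)
Average code length: 109/61 = 1.7869 bits/symbol


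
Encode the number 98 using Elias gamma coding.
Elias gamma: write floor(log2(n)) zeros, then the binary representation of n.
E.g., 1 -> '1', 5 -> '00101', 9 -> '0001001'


num_bits = floor(log2(98)) + 1 = 7
leading_zeros = num_bits - 1 = 6
binary(98) = 1100010

Elias gamma(98) = '000000' + '1100010' = 0000001100010 (13 bits)


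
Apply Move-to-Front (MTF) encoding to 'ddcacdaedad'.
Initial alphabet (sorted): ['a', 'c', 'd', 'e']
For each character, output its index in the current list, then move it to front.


MTF encoding:
'd': index 2 in ['a', 'c', 'd', 'e'] -> ['d', 'a', 'c', 'e']
'd': index 0 in ['d', 'a', 'c', 'e'] -> ['d', 'a', 'c', 'e']
'c': index 2 in ['d', 'a', 'c', 'e'] -> ['c', 'd', 'a', 'e']
'a': index 2 in ['c', 'd', 'a', 'e'] -> ['a', 'c', 'd', 'e']
'c': index 1 in ['a', 'c', 'd', 'e'] -> ['c', 'a', 'd', 'e']
'd': index 2 in ['c', 'a', 'd', 'e'] -> ['d', 'c', 'a', 'e']
'a': index 2 in ['d', 'c', 'a', 'e'] -> ['a', 'd', 'c', 'e']
'e': index 3 in ['a', 'd', 'c', 'e'] -> ['e', 'a', 'd', 'c']
'd': index 2 in ['e', 'a', 'd', 'c'] -> ['d', 'e', 'a', 'c']
'a': index 2 in ['d', 'e', 'a', 'c'] -> ['a', 'd', 'e', 'c']
'd': index 1 in ['a', 'd', 'e', 'c'] -> ['d', 'a', 'e', 'c']


Output: [2, 0, 2, 2, 1, 2, 2, 3, 2, 2, 1]


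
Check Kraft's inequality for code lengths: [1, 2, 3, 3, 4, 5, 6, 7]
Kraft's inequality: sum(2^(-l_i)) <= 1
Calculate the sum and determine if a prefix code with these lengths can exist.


Sum = 2^(-1) + 2^(-2) + 2^(-3) + 2^(-3) + 2^(-4) + 2^(-5) + 2^(-6) + 2^(-7)
    = 0.5 + 0.25 + 0.125 + 0.125 + 0.0625 + 0.03125 + 0.015625 + 0.0078125
    = 143/128 = 1.1171875
Since 1.1171875 > 1, Kraft's inequality is NOT satisfied.
A prefix code with these lengths CANNOT exist.

Kraft sum = 1.1171875. Not satisfied.


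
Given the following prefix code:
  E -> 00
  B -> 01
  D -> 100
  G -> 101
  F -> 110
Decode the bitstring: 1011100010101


Decoding step by step:
Bits 101 -> G
Bits 110 -> F
Bits 00 -> E
Bits 101 -> G
Bits 01 -> B


Decoded message: GFEGB


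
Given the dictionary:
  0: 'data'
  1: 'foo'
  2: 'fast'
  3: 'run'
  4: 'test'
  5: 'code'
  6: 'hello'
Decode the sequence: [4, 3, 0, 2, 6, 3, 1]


Look up each index in the dictionary:
  4 -> 'test'
  3 -> 'run'
  0 -> 'data'
  2 -> 'fast'
  6 -> 'hello'
  3 -> 'run'
  1 -> 'foo'

Decoded: "test run data fast hello run foo"


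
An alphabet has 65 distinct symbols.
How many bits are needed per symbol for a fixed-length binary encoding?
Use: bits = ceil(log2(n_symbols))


log2(65) = 6.0224
Bracket: 2^6 = 64 < 65 <= 2^7 = 128
So ceil(log2(65)) = 7

bits = ceil(log2(65)) = ceil(6.0224) = 7 bits


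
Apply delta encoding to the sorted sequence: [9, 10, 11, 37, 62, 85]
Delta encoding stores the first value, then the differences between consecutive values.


First value: 9
Deltas:
  10 - 9 = 1
  11 - 10 = 1
  37 - 11 = 26
  62 - 37 = 25
  85 - 62 = 23


Delta encoded: [9, 1, 1, 26, 25, 23]


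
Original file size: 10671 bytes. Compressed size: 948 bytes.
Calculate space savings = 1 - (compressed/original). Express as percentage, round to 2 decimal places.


ratio = compressed/original = 948/10671 = 0.088839
savings = 1 - ratio = 1 - 0.088839 = 0.911161
as a percentage: 0.911161 * 100 = 91.12%

Space savings = 1 - 948/10671 = 91.12%


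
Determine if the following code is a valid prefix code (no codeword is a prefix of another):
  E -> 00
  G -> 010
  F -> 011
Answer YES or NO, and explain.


Checking each pair (does one codeword prefix another?):
  E='00' vs G='010': no prefix
  E='00' vs F='011': no prefix
  G='010' vs E='00': no prefix
  G='010' vs F='011': no prefix
  F='011' vs E='00': no prefix
  F='011' vs G='010': no prefix
No violation found over all pairs.

YES -- this is a valid prefix code. No codeword is a prefix of any other codeword.


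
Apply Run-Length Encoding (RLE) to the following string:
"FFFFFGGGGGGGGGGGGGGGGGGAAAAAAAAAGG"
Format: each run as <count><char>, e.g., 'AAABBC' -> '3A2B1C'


Scanning runs left to right:
  i=0: run of 'F' x 5 -> '5F'
  i=5: run of 'G' x 18 -> '18G'
  i=23: run of 'A' x 9 -> '9A'
  i=32: run of 'G' x 2 -> '2G'

RLE = 5F18G9A2G


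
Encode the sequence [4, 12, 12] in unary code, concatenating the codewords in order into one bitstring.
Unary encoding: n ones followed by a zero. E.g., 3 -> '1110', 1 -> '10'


Encode each number as n ones followed by a terminating 0:
  4 -> 11110 (5 bits)
  12 -> 1111111111110 (13 bits)
  12 -> 1111111111110 (13 bits)
Total length = 5 + 13 + 13 = 31 bits.

Unary([4, 12, 12]) = 1111011111111111101111111111110 (31 bits)


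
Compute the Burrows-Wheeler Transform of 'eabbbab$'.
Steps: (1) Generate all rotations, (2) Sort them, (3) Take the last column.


Rotations (sorted):
  0: $eabbbab -> last char: b
  1: ab$eabbb -> last char: b
  2: abbbab$e -> last char: e
  3: b$eabbba -> last char: a
  4: bab$eabb -> last char: b
  5: bbab$eab -> last char: b
  6: bbbab$ea -> last char: a
  7: eabbbab$ -> last char: $


BWT = bbeabba$


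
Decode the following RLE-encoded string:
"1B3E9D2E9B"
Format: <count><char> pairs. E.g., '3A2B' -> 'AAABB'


Expanding each <count><char> pair:
  1B -> 'B'
  3E -> 'EEE'
  9D -> 'DDDDDDDDD'
  2E -> 'EE'
  9B -> 'BBBBBBBBB'

Decoded = BEEEDDDDDDDDDEEBBBBBBBBB


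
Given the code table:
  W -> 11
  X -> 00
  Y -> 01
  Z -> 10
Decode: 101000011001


Decoding:
10 -> Z
10 -> Z
00 -> X
01 -> Y
10 -> Z
01 -> Y


Result: ZZXYZY


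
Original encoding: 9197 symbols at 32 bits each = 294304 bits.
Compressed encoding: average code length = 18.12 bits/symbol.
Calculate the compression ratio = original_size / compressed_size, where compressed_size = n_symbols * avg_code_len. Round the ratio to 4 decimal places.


original_size = n_symbols * orig_bits = 9197 * 32 = 294304 bits
compressed_size = n_symbols * avg_code_len = 9197 * 18.12 = 166649.64 bits
ratio = original_size / compressed_size = 294304 / 166649.64 = 1.766

Compression ratio = 1.766


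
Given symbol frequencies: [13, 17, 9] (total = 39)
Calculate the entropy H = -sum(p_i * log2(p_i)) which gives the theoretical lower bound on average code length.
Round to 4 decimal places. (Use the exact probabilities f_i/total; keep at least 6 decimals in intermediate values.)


Per-symbol terms -p_i * log2(p_i) with p_i = f_i/39:
  p = 13/39 = 0.333333: log2(p) = -1.584963, -p*log2(p) = 0.528321
  p = 17/39 = 0.435897: log2(p) = -1.197939, -p*log2(p) = 0.522179
  p = 9/39 = 0.230769: log2(p) = -2.115477, -p*log2(p) = 0.488187
H = 0.528321 + 0.522179 + 0.488187 = 1.538687

H = 1.5387 bits/symbol


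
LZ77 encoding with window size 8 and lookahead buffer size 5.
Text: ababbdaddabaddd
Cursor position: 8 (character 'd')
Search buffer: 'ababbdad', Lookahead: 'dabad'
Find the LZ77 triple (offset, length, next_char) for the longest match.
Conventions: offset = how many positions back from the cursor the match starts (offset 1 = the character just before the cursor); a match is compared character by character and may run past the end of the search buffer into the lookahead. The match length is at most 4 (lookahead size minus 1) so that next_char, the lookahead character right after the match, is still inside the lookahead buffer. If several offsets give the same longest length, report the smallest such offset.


Try each offset into the search buffer:
  offset=1 (pos 7, char 'd'): match length 1
  offset=2 (pos 6, char 'a'): match length 0
  offset=3 (pos 5, char 'd'): match length 2
  offset=4 (pos 4, char 'b'): match length 0
  offset=5 (pos 3, char 'b'): match length 0
  offset=6 (pos 2, char 'a'): match length 0
  offset=7 (pos 1, char 'b'): match length 0
  offset=8 (pos 0, char 'a'): match length 0
Longest match has length 2 at offset 3.
next_char = character at position 8 + 2 = 10 -> 'b'

Best match: offset=3, length=2 (matching 'da' starting at position 5)
LZ77 triple: (3, 2, 'b')


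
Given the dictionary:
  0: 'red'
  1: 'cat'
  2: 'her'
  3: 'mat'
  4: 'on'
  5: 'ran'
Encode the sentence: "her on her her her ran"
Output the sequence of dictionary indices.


Look up each word in the dictionary:
  'her' -> 2
  'on' -> 4
  'her' -> 2
  'her' -> 2
  'her' -> 2
  'ran' -> 5

Encoded: [2, 4, 2, 2, 2, 5]


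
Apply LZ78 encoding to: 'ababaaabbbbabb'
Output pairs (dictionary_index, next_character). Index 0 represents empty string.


LZ78 encoding steps:
Dictionary: {0: ''}
Step 1: w='' (idx 0), next='a' -> output (0, 'a'), add 'a' as idx 1
Step 2: w='' (idx 0), next='b' -> output (0, 'b'), add 'b' as idx 2
Step 3: w='a' (idx 1), next='b' -> output (1, 'b'), add 'ab' as idx 3
Step 4: w='a' (idx 1), next='a' -> output (1, 'a'), add 'aa' as idx 4
Step 5: w='ab' (idx 3), next='b' -> output (3, 'b'), add 'abb' as idx 5
Step 6: w='b' (idx 2), next='b' -> output (2, 'b'), add 'bb' as idx 6
Step 7: w='abb' (idx 5), end of input -> output (5, '')


Encoded: [(0, 'a'), (0, 'b'), (1, 'b'), (1, 'a'), (3, 'b'), (2, 'b'), (5, '')]


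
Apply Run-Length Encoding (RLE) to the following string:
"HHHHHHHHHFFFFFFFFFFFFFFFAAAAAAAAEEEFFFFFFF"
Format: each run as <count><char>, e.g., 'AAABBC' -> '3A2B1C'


Scanning runs left to right:
  i=0: run of 'H' x 9 -> '9H'
  i=9: run of 'F' x 15 -> '15F'
  i=24: run of 'A' x 8 -> '8A'
  i=32: run of 'E' x 3 -> '3E'
  i=35: run of 'F' x 7 -> '7F'

RLE = 9H15F8A3E7F


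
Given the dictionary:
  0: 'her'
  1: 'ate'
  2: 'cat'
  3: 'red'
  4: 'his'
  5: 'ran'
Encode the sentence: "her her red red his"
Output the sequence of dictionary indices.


Look up each word in the dictionary:
  'her' -> 0
  'her' -> 0
  'red' -> 3
  'red' -> 3
  'his' -> 4

Encoded: [0, 0, 3, 3, 4]


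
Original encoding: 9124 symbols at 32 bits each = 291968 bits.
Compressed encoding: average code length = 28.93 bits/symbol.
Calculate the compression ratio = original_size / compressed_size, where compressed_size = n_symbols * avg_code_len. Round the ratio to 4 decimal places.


original_size = n_symbols * orig_bits = 9124 * 32 = 291968 bits
compressed_size = n_symbols * avg_code_len = 9124 * 28.93 = 263957.32 bits
ratio = original_size / compressed_size = 291968 / 263957.32 = 1.1061

Compression ratio = 1.1061


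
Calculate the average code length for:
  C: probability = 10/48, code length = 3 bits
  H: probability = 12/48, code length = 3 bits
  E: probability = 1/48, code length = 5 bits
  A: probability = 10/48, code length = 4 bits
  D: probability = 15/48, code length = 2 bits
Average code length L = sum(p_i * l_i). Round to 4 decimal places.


Weighted contributions p_i * l_i:
  C: (10/48) * 3 = 30/48
  H: (12/48) * 3 = 36/48
  E: (1/48) * 5 = 5/48
  A: (10/48) * 4 = 40/48
  D: (15/48) * 2 = 30/48
Sum = (30 + 36 + 5 + 40 + 30)/48 = 141/48

L = 141/48 = 2.9375 bits/symbol


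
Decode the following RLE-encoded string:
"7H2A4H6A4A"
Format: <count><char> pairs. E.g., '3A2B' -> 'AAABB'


Expanding each <count><char> pair:
  7H -> 'HHHHHHH'
  2A -> 'AA'
  4H -> 'HHHH'
  6A -> 'AAAAAA'
  4A -> 'AAAA'

Decoded = HHHHHHHAAHHHHAAAAAAAAAA


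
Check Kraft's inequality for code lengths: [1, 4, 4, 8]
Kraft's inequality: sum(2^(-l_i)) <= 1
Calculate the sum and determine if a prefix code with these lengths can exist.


Sum = 2^(-1) + 2^(-4) + 2^(-4) + 2^(-8)
    = 0.5 + 0.0625 + 0.0625 + 0.00390625
    = 161/256 = 0.62890625
Since 0.62890625 <= 1, Kraft's inequality IS satisfied.
A prefix code with these lengths CAN exist.

Kraft sum = 0.62890625. Satisfied.


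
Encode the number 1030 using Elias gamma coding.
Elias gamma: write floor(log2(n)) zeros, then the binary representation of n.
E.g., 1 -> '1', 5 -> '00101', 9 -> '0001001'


num_bits = floor(log2(1030)) + 1 = 11
leading_zeros = num_bits - 1 = 10
binary(1030) = 10000000110

Elias gamma(1030) = '0000000000' + '10000000110' = 000000000010000000110 (21 bits)


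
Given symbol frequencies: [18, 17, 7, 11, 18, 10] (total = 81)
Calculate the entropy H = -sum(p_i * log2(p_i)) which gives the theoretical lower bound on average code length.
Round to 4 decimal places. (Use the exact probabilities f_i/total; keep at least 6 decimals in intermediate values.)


Per-symbol terms -p_i * log2(p_i) with p_i = f_i/81:
  p = 18/81 = 0.222222: log2(p) = -2.169925, -p*log2(p) = 0.482206
  p = 17/81 = 0.209877: log2(p) = -2.252387, -p*log2(p) = 0.472723
  p = 7/81 = 0.086420: log2(p) = -3.532495, -p*log2(p) = 0.305277
  p = 11/81 = 0.135802: log2(p) = -2.880418, -p*log2(p) = 0.391168
  p = 18/81 = 0.222222: log2(p) = -2.169925, -p*log2(p) = 0.482206
  p = 10/81 = 0.123457: log2(p) = -3.017922, -p*log2(p) = 0.372583
H = 0.482206 + 0.472723 + 0.305277 + 0.391168 + 0.482206 + 0.372583 = 2.506163

H = 2.5062 bits/symbol


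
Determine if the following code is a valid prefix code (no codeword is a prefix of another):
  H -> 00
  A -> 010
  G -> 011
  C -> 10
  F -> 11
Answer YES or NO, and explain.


Checking each pair (does one codeword prefix another?):
  H='00' vs A='010': no prefix
  H='00' vs G='011': no prefix
  H='00' vs C='10': no prefix
  H='00' vs F='11': no prefix
  A='010' vs H='00': no prefix
  A='010' vs G='011': no prefix
  A='010' vs C='10': no prefix
  A='010' vs F='11': no prefix
  G='011' vs H='00': no prefix
  G='011' vs A='010': no prefix
  G='011' vs C='10': no prefix
  G='011' vs F='11': no prefix
  C='10' vs H='00': no prefix
  C='10' vs A='010': no prefix
  C='10' vs G='011': no prefix
  C='10' vs F='11': no prefix
  F='11' vs H='00': no prefix
  F='11' vs A='010': no prefix
  F='11' vs G='011': no prefix
  F='11' vs C='10': no prefix
No violation found over all pairs.

YES -- this is a valid prefix code. No codeword is a prefix of any other codeword.


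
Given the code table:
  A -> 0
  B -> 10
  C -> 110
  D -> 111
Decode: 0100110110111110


Decoding:
0 -> A
10 -> B
0 -> A
110 -> C
110 -> C
111 -> D
110 -> C


Result: ABACCDC


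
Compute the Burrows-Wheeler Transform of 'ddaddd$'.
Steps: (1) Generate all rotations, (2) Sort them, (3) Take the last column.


Rotations (sorted):
  0: $ddaddd -> last char: d
  1: addd$dd -> last char: d
  2: d$ddadd -> last char: d
  3: daddd$d -> last char: d
  4: dd$ddad -> last char: d
  5: ddaddd$ -> last char: $
  6: ddd$dda -> last char: a


BWT = ddddd$a


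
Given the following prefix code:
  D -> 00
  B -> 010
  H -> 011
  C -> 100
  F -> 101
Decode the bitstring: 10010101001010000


Decoding step by step:
Bits 100 -> C
Bits 101 -> F
Bits 010 -> B
Bits 010 -> B
Bits 100 -> C
Bits 00 -> D


Decoded message: CFBBCD


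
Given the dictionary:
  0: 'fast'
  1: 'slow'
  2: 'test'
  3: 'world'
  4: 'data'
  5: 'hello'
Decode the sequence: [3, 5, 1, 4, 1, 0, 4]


Look up each index in the dictionary:
  3 -> 'world'
  5 -> 'hello'
  1 -> 'slow'
  4 -> 'data'
  1 -> 'slow'
  0 -> 'fast'
  4 -> 'data'

Decoded: "world hello slow data slow fast data"


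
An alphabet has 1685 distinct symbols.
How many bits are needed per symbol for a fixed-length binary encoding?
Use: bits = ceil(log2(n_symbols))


log2(1685) = 10.7185
Bracket: 2^10 = 1024 < 1685 <= 2^11 = 2048
So ceil(log2(1685)) = 11

bits = ceil(log2(1685)) = ceil(10.7185) = 11 bits


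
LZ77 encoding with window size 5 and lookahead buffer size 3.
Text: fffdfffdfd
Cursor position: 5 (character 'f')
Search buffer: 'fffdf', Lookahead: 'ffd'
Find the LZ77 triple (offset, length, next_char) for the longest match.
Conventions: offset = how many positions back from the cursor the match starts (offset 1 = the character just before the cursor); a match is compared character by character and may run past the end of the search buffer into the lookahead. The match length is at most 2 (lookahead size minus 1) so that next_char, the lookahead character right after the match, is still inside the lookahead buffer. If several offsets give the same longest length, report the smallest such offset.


Try each offset into the search buffer:
  offset=1 (pos 4, char 'f'): match length 2
  offset=2 (pos 3, char 'd'): match length 0
  offset=3 (pos 2, char 'f'): match length 1
  offset=4 (pos 1, char 'f'): match length 2
  offset=5 (pos 0, char 'f'): match length 2
Longest match has length 2, found at offsets 1, 4, 5; take the smallest, offset 1.
next_char = character at position 5 + 2 = 7 -> 'd'

Best match: offset=1, length=2 (matching 'ff' starting at position 4)
LZ77 triple: (1, 2, 'd')


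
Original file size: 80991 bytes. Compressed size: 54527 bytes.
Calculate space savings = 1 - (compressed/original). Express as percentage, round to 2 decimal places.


ratio = compressed/original = 54527/80991 = 0.673248
savings = 1 - ratio = 1 - 0.673248 = 0.326752
as a percentage: 0.326752 * 100 = 32.68%

Space savings = 1 - 54527/80991 = 32.68%


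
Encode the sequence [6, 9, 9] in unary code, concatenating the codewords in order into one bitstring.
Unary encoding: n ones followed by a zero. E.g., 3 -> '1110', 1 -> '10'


Encode each number as n ones followed by a terminating 0:
  6 -> 1111110 (7 bits)
  9 -> 1111111110 (10 bits)
  9 -> 1111111110 (10 bits)
Total length = 7 + 10 + 10 = 27 bits.

Unary([6, 9, 9]) = 111111011111111101111111110 (27 bits)


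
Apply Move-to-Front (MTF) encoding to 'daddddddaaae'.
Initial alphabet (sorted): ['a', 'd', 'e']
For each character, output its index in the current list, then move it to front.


MTF encoding:
'd': index 1 in ['a', 'd', 'e'] -> ['d', 'a', 'e']
'a': index 1 in ['d', 'a', 'e'] -> ['a', 'd', 'e']
'd': index 1 in ['a', 'd', 'e'] -> ['d', 'a', 'e']
'd': index 0 in ['d', 'a', 'e'] -> ['d', 'a', 'e']
'd': index 0 in ['d', 'a', 'e'] -> ['d', 'a', 'e']
'd': index 0 in ['d', 'a', 'e'] -> ['d', 'a', 'e']
'd': index 0 in ['d', 'a', 'e'] -> ['d', 'a', 'e']
'd': index 0 in ['d', 'a', 'e'] -> ['d', 'a', 'e']
'a': index 1 in ['d', 'a', 'e'] -> ['a', 'd', 'e']
'a': index 0 in ['a', 'd', 'e'] -> ['a', 'd', 'e']
'a': index 0 in ['a', 'd', 'e'] -> ['a', 'd', 'e']
'e': index 2 in ['a', 'd', 'e'] -> ['e', 'a', 'd']


Output: [1, 1, 1, 0, 0, 0, 0, 0, 1, 0, 0, 2]


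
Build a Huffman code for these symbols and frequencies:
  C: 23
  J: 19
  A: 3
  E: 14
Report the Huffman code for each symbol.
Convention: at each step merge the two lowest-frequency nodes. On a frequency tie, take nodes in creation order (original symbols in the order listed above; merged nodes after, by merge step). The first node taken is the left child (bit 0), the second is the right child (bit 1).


Huffman tree construction:
Step 1: Merge A(3) + E(14) = 17
Step 2: Merge (A+E)(17) + J(19) = 36
Step 3: Merge C(23) + ((A+E)+J)(36) = 59
Read each symbol's code off the tree from the root (left child = 0, right child = 1).

Codes:
  C: 0 (length 1)
  J: 11 (length 2)
  A: 100 (length 3)
  E: 101 (length 3)
Average code length: 112/59 = 1.8983 bits/symbol


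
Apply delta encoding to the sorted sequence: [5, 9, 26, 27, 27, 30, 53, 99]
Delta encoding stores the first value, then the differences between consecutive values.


First value: 5
Deltas:
  9 - 5 = 4
  26 - 9 = 17
  27 - 26 = 1
  27 - 27 = 0
  30 - 27 = 3
  53 - 30 = 23
  99 - 53 = 46


Delta encoded: [5, 4, 17, 1, 0, 3, 23, 46]


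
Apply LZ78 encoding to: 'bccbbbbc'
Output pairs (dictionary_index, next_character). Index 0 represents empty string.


LZ78 encoding steps:
Dictionary: {0: ''}
Step 1: w='' (idx 0), next='b' -> output (0, 'b'), add 'b' as idx 1
Step 2: w='' (idx 0), next='c' -> output (0, 'c'), add 'c' as idx 2
Step 3: w='c' (idx 2), next='b' -> output (2, 'b'), add 'cb' as idx 3
Step 4: w='b' (idx 1), next='b' -> output (1, 'b'), add 'bb' as idx 4
Step 5: w='b' (idx 1), next='c' -> output (1, 'c'), add 'bc' as idx 5


Encoded: [(0, 'b'), (0, 'c'), (2, 'b'), (1, 'b'), (1, 'c')]


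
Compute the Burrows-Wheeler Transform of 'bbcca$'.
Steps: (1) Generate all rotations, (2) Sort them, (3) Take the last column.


Rotations (sorted):
  0: $bbcca -> last char: a
  1: a$bbcc -> last char: c
  2: bbcca$ -> last char: $
  3: bcca$b -> last char: b
  4: ca$bbc -> last char: c
  5: cca$bb -> last char: b


BWT = ac$bcb


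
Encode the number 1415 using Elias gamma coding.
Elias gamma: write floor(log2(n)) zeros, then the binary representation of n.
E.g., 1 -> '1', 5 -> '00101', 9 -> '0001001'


num_bits = floor(log2(1415)) + 1 = 11
leading_zeros = num_bits - 1 = 10
binary(1415) = 10110000111

Elias gamma(1415) = '0000000000' + '10110000111' = 000000000010110000111 (21 bits)


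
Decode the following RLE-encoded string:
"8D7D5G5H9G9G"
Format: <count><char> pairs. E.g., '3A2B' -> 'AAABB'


Expanding each <count><char> pair:
  8D -> 'DDDDDDDD'
  7D -> 'DDDDDDD'
  5G -> 'GGGGG'
  5H -> 'HHHHH'
  9G -> 'GGGGGGGGG'
  9G -> 'GGGGGGGGG'

Decoded = DDDDDDDDDDDDDDDGGGGGHHHHHGGGGGGGGGGGGGGGGGG


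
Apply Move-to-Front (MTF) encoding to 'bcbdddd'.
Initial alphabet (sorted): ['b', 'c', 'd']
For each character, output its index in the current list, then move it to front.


MTF encoding:
'b': index 0 in ['b', 'c', 'd'] -> ['b', 'c', 'd']
'c': index 1 in ['b', 'c', 'd'] -> ['c', 'b', 'd']
'b': index 1 in ['c', 'b', 'd'] -> ['b', 'c', 'd']
'd': index 2 in ['b', 'c', 'd'] -> ['d', 'b', 'c']
'd': index 0 in ['d', 'b', 'c'] -> ['d', 'b', 'c']
'd': index 0 in ['d', 'b', 'c'] -> ['d', 'b', 'c']
'd': index 0 in ['d', 'b', 'c'] -> ['d', 'b', 'c']


Output: [0, 1, 1, 2, 0, 0, 0]


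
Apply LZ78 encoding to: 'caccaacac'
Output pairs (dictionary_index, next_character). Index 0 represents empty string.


LZ78 encoding steps:
Dictionary: {0: ''}
Step 1: w='' (idx 0), next='c' -> output (0, 'c'), add 'c' as idx 1
Step 2: w='' (idx 0), next='a' -> output (0, 'a'), add 'a' as idx 2
Step 3: w='c' (idx 1), next='c' -> output (1, 'c'), add 'cc' as idx 3
Step 4: w='a' (idx 2), next='a' -> output (2, 'a'), add 'aa' as idx 4
Step 5: w='c' (idx 1), next='a' -> output (1, 'a'), add 'ca' as idx 5
Step 6: w='c' (idx 1), end of input -> output (1, '')


Encoded: [(0, 'c'), (0, 'a'), (1, 'c'), (2, 'a'), (1, 'a'), (1, '')]


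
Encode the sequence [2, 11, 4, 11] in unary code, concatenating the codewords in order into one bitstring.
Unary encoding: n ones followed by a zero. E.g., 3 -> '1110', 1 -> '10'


Encode each number as n ones followed by a terminating 0:
  2 -> 110 (3 bits)
  11 -> 111111111110 (12 bits)
  4 -> 11110 (5 bits)
  11 -> 111111111110 (12 bits)
Total length = 3 + 12 + 5 + 12 = 32 bits.

Unary([2, 11, 4, 11]) = 11011111111111011110111111111110 (32 bits)


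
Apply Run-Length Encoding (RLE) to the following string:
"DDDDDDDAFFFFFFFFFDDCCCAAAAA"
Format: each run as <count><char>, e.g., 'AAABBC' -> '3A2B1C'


Scanning runs left to right:
  i=0: run of 'D' x 7 -> '7D'
  i=7: run of 'A' x 1 -> '1A'
  i=8: run of 'F' x 9 -> '9F'
  i=17: run of 'D' x 2 -> '2D'
  i=19: run of 'C' x 3 -> '3C'
  i=22: run of 'A' x 5 -> '5A'

RLE = 7D1A9F2D3C5A


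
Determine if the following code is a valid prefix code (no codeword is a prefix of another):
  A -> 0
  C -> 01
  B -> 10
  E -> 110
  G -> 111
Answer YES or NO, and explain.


Checking each pair (does one codeword prefix another?):
  A='0' vs C='01': prefix -- VIOLATION

NO -- this is NOT a valid prefix code. A (0) is a prefix of C (01).


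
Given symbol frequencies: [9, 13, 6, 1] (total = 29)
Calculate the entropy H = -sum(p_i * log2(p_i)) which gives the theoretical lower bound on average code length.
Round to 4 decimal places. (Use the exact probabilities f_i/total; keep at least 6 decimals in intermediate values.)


Per-symbol terms -p_i * log2(p_i) with p_i = f_i/29:
  p = 9/29 = 0.310345: log2(p) = -1.688056, -p*log2(p) = 0.523879
  p = 13/29 = 0.448276: log2(p) = -1.157541, -p*log2(p) = 0.518898
  p = 6/29 = 0.206897: log2(p) = -2.273018, -p*log2(p) = 0.470280
  p = 1/29 = 0.034483: log2(p) = -4.857981, -p*log2(p) = 0.167517
H = 0.523879 + 0.518898 + 0.470280 + 0.167517 = 1.680574

H = 1.6806 bits/symbol


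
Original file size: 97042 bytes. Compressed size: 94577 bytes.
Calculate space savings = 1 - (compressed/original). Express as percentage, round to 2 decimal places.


ratio = compressed/original = 94577/97042 = 0.974599
savings = 1 - ratio = 1 - 0.974599 = 0.025401
as a percentage: 0.025401 * 100 = 2.54%

Space savings = 1 - 94577/97042 = 2.54%


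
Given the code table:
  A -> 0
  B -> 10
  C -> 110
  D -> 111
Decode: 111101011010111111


Decoding:
111 -> D
10 -> B
10 -> B
110 -> C
10 -> B
111 -> D
111 -> D


Result: DBBCBDD


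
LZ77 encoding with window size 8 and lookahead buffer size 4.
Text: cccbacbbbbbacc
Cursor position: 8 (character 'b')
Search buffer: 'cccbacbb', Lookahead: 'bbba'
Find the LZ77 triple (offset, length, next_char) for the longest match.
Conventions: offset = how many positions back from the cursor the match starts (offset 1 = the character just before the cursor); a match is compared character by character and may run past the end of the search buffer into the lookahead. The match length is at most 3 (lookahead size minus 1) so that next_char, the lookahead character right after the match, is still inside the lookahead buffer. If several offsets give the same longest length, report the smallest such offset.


Try each offset into the search buffer:
  offset=1 (pos 7, char 'b'): match length 3
  offset=2 (pos 6, char 'b'): match length 3
  offset=3 (pos 5, char 'c'): match length 0
  offset=4 (pos 4, char 'a'): match length 0
  offset=5 (pos 3, char 'b'): match length 1
  offset=6 (pos 2, char 'c'): match length 0
  offset=7 (pos 1, char 'c'): match length 0
  offset=8 (pos 0, char 'c'): match length 0
Longest match has length 3, found at offsets 1, 2; take the smallest, offset 1.
next_char = character at position 8 + 3 = 11 -> 'a'

Best match: offset=1, length=3 (matching 'bbb' starting at position 7)
LZ77 triple: (1, 3, 'a')
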